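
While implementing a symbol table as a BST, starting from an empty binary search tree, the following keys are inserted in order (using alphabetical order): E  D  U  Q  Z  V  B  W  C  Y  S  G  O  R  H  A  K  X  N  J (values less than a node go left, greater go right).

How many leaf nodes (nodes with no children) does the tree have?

6

E: root
D: left child of E (depth 1)
U: right child of E (depth 1)
Q: left child of U (depth 2)
Z: right child of U (depth 2)
V: left child of Z (depth 3)
B: left child of D (depth 2)
W: right child of V (depth 4)
C: right child of B (depth 3)
Y: right child of W (depth 5)
S: right child of Q (depth 3)
G: left child of Q (depth 3)
O: right child of G (depth 4)
R: left child of S (depth 4)
H: left child of O (depth 5)
A: left child of B (depth 3)
K: right child of H (depth 6)
X: left child of Y (depth 6)
N: right child of K (depth 7)
J: left child of K (depth 7)

Leaves: A, C, J, N, R, X — 6 in total.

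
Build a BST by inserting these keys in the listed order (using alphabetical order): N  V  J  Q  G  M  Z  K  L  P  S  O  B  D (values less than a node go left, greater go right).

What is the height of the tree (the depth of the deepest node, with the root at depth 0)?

4

Insert N: tree is empty, so N becomes the root.
Insert V: V > N → go right. Place as right child of N.
Insert J: J < N → go left. Place as left child of N.
Insert Q: Q > N → go right; Q < V → go left. Place as left child of V.
Insert G: G < N → go left; G < J → go left. Place as left child of J.
Insert M: M < N → go left; M > J → go right. Place as right child of J.
Insert Z: Z > N → go right; Z > V → go right. Place as right child of V.
Insert K: K < N → go left; K > J → go right; K < M → go left. Place as left child of M.
Insert L: L < N → go left; L > J → go right; L < M → go left; L > K → go right. Place as right child of K.
Insert P: P > N → go right; P < V → go left; P < Q → go left. Place as left child of Q.
Insert S: S > N → go right; S < V → go left; S > Q → go right. Place as right child of Q.
Insert O: O > N → go right; O < V → go left; O < Q → go left; O < P → go left. Place as left child of P.
Insert B: B < N → go left; B < J → go left; B < G → go left. Place as left child of G.
Insert D: D < N → go left; D < J → go left; D < G → go left; D > B → go right. Place as right child of B.

The deepest node is L at depth 4.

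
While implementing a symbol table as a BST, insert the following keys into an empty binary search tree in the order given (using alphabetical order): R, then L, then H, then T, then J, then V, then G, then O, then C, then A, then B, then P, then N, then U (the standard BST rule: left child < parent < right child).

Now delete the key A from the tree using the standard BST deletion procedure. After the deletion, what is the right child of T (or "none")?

V

Insert R: tree is empty, so R becomes the root.
Insert L: L < R → go left. Place as left child of R.
Insert H: H < R → go left; H < L → go left. Place as left child of L.
Insert T: T > R → go right. Place as right child of R.
Insert J: J < R → go left; J < L → go left; J > H → go right. Place as right child of H.
Insert V: V > R → go right; V > T → go right. Place as right child of T.
Insert G: G < R → go left; G < L → go left; G < H → go left. Place as left child of H.
Insert O: O < R → go left; O > L → go right. Place as right child of L.
Insert C: C < R → go left; C < L → go left; C < H → go left; C < G → go left. Place as left child of G.
Insert A: A < R → go left; A < L → go left; A < H → go left; A < G → go left; A < C → go left. Place as left child of C.
Insert B: B < R → go left; B < L → go left; B < H → go left; B < G → go left; B < C → go left; B > A → go right. Place as right child of A.
Insert P: P < R → go left; P > L → go right; P > O → go right. Place as right child of O.
Insert N: N < R → go left; N > L → go right; N < O → go left. Place as left child of O.
Insert U: U > R → go right; U > T → go right; U < V → go left. Place as left child of V.

Delete A (at most one child — splice it out).
After deletion, T's right child: V.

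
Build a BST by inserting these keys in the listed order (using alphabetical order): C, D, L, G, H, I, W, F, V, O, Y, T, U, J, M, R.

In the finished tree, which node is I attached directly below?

H

Insert C: tree is empty, so C becomes the root.
Insert D: D > C → go right. Place as right child of C.
Insert L: L > C → go right; L > D → go right. Place as right child of D.
Insert G: G > C → go right; G > D → go right; G < L → go left. Place as left child of L.
Insert H: H > C → go right; H > D → go right; H < L → go left; H > G → go right. Place as right child of G.
Insert I: I > C → go right; I > D → go right; I < L → go left; I > G → go right; I > H → go right. Place as right child of H.
Insert W: W > C → go right; W > D → go right; W > L → go right. Place as right child of L.
Insert F: F > C → go right; F > D → go right; F < L → go left; F < G → go left. Place as left child of G.
Insert V: V > C → go right; V > D → go right; V > L → go right; V < W → go left. Place as left child of W.
Insert O: O > C → go right; O > D → go right; O > L → go right; O < W → go left; O < V → go left. Place as left child of V.
Insert Y: Y > C → go right; Y > D → go right; Y > L → go right; Y > W → go right. Place as right child of W.
Insert T: T > C → go right; T > D → go right; T > L → go right; T < W → go left; T < V → go left; T > O → go right. Place as right child of O.
Insert U: U > C → go right; U > D → go right; U > L → go right; U < W → go left; U < V → go left; U > O → go right; U > T → go right. Place as right child of T.
Insert J: J > C → go right; J > D → go right; J < L → go left; J > G → go right; J > H → go right; J > I → go right. Place as right child of I.
Insert M: M > C → go right; M > D → go right; M > L → go right; M < W → go left; M < V → go left; M < O → go left. Place as left child of O.
Insert R: R > C → go right; R > D → go right; R > L → go right; R < W → go left; R < V → go left; R > O → go right; R < T → go left. Place as left child of T.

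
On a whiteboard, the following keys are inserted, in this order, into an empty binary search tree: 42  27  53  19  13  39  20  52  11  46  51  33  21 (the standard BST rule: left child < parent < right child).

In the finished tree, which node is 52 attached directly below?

53

42: root
27: left child of 42 (depth 1)
53: right child of 42 (depth 1)
19: left child of 27 (depth 2)
13: left child of 19 (depth 3)
39: right child of 27 (depth 2)
20: right child of 19 (depth 3)
52: left child of 53 (depth 2)
11: left child of 13 (depth 4)
46: left child of 52 (depth 3)
51: right child of 46 (depth 4)
33: left child of 39 (depth 3)
21: right child of 20 (depth 4)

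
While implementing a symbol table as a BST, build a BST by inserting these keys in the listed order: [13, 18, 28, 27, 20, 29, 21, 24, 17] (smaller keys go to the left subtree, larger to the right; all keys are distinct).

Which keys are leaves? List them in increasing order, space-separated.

Insert 13: tree is empty, so 13 becomes the root.
Insert 18: 18 > 13 → go right. Place as right child of 13.
Insert 28: 28 > 13 → go right; 28 > 18 → go right. Place as right child of 18.
Insert 27: 27 > 13 → go right; 27 > 18 → go right; 27 < 28 → go left. Place as left child of 28.
Insert 20: 20 > 13 → go right; 20 > 18 → go right; 20 < 28 → go left; 20 < 27 → go left. Place as left child of 27.
Insert 29: 29 > 13 → go right; 29 > 18 → go right; 29 > 28 → go right. Place as right child of 28.
Insert 21: 21 > 13 → go right; 21 > 18 → go right; 21 < 28 → go left; 21 < 27 → go left; 21 > 20 → go right. Place as right child of 20.
Insert 24: 24 > 13 → go right; 24 > 18 → go right; 24 < 28 → go left; 24 < 27 → go left; 24 > 20 → go right; 24 > 21 → go right. Place as right child of 21.
Insert 17: 17 > 13 → go right; 17 < 18 → go left. Place as left child of 18.

17 24 29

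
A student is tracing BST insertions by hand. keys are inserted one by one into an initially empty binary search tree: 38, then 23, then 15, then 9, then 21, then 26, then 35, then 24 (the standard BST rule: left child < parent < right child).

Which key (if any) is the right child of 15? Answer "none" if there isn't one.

21

38: root
23: left child of 38 (depth 1)
15: left child of 23 (depth 2)
9: left child of 15 (depth 3)
21: right child of 15 (depth 3)
26: right child of 23 (depth 2)
35: right child of 26 (depth 3)
24: left child of 26 (depth 3)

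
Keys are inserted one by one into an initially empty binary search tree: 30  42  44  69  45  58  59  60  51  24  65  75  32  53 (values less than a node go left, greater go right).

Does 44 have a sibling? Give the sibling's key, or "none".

32

30: root
42: right child of 30 (depth 1)
44: right child of 42 (depth 2)
69: right child of 44 (depth 3)
45: left child of 69 (depth 4)
58: right child of 45 (depth 5)
59: right child of 58 (depth 6)
60: right child of 59 (depth 7)
51: left child of 58 (depth 6)
24: left child of 30 (depth 1)
65: right child of 60 (depth 8)
75: right child of 69 (depth 4)
32: left child of 42 (depth 2)
53: right child of 51 (depth 7)

44's parent is 42; the other child of 42 is 32.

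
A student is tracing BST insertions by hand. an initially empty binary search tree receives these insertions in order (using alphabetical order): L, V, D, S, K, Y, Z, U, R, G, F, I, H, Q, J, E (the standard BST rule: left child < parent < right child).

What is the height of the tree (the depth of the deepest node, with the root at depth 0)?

5

Insert L: tree is empty, so L becomes the root.
Insert V: V > L → go right. Place as right child of L.
Insert D: D < L → go left. Place as left child of L.
Insert S: S > L → go right; S < V → go left. Place as left child of V.
Insert K: K < L → go left; K > D → go right. Place as right child of D.
Insert Y: Y > L → go right; Y > V → go right. Place as right child of V.
Insert Z: Z > L → go right; Z > V → go right; Z > Y → go right. Place as right child of Y.
Insert U: U > L → go right; U < V → go left; U > S → go right. Place as right child of S.
Insert R: R > L → go right; R < V → go left; R < S → go left. Place as left child of S.
Insert G: G < L → go left; G > D → go right; G < K → go left. Place as left child of K.
Insert F: F < L → go left; F > D → go right; F < K → go left; F < G → go left. Place as left child of G.
Insert I: I < L → go left; I > D → go right; I < K → go left; I > G → go right. Place as right child of G.
Insert H: H < L → go left; H > D → go right; H < K → go left; H > G → go right; H < I → go left. Place as left child of I.
Insert Q: Q > L → go right; Q < V → go left; Q < S → go left; Q < R → go left. Place as left child of R.
Insert J: J < L → go left; J > D → go right; J < K → go left; J > G → go right; J > I → go right. Place as right child of I.
Insert E: E < L → go left; E > D → go right; E < K → go left; E < G → go left; E < F → go left. Place as left child of F.

The deepest node is H at depth 5.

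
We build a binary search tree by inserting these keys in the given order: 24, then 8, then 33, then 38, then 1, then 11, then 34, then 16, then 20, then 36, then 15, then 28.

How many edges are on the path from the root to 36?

Insert 24: tree is empty, so 24 becomes the root.
Insert 8: 8 < 24 → go left. Place as left child of 24.
Insert 33: 33 > 24 → go right. Place as right child of 24.
Insert 38: 38 > 24 → go right; 38 > 33 → go right. Place as right child of 33.
Insert 1: 1 < 24 → go left; 1 < 8 → go left. Place as left child of 8.
Insert 11: 11 < 24 → go left; 11 > 8 → go right. Place as right child of 8.
Insert 34: 34 > 24 → go right; 34 > 33 → go right; 34 < 38 → go left. Place as left child of 38.
Insert 16: 16 < 24 → go left; 16 > 8 → go right; 16 > 11 → go right. Place as right child of 11.
Insert 20: 20 < 24 → go left; 20 > 8 → go right; 20 > 11 → go right; 20 > 16 → go right. Place as right child of 16.
Insert 36: 36 > 24 → go right; 36 > 33 → go right; 36 < 38 → go left; 36 > 34 → go right. Place as right child of 34.
Insert 15: 15 < 24 → go left; 15 > 8 → go right; 15 > 11 → go right; 15 < 16 → go left. Place as left child of 16.
Insert 28: 28 > 24 → go right; 28 < 33 → go left. Place as left child of 33.

Path to 36: 24 → 33 → 38 → 34 → 36, which is 4 edges.

4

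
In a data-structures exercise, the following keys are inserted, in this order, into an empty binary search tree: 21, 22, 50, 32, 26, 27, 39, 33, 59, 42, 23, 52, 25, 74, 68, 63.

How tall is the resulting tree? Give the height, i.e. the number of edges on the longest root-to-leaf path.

6

Resulting structure (node: left, right):
  21: L=–, R=22
  22: L=–, R=50
  50: L=32, R=59
  32: L=26, R=39
  26: L=23, R=27
  27: L=–, R=–
  39: L=33, R=42
  33: L=–, R=–
  59: L=52, R=74
  42: L=–, R=–
  23: L=–, R=25
  52: L=–, R=–
  25: L=–, R=–
  74: L=68, R=–
  68: L=63, R=–
  63: L=–, R=–

The deepest node is 25 at depth 6.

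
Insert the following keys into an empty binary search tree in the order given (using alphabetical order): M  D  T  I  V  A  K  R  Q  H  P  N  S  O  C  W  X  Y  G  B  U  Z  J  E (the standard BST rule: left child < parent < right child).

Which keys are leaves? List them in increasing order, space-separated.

B E J O S U Z

M: root
D: left child of M (depth 1)
T: right child of M (depth 1)
I: right child of D (depth 2)
V: right child of T (depth 2)
A: left child of D (depth 2)
K: right child of I (depth 3)
R: left child of T (depth 2)
Q: left child of R (depth 3)
H: left child of I (depth 3)
P: left child of Q (depth 4)
N: left child of P (depth 5)
S: right child of R (depth 3)
O: right child of N (depth 6)
C: right child of A (depth 3)
W: right child of V (depth 3)
X: right child of W (depth 4)
Y: right child of X (depth 5)
G: left child of H (depth 4)
B: left child of C (depth 4)
U: left child of V (depth 3)
Z: right child of Y (depth 6)
J: left child of K (depth 4)
E: left child of G (depth 5)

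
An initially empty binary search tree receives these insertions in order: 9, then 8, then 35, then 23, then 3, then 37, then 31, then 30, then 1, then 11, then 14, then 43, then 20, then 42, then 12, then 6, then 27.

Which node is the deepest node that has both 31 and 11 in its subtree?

Insert 9: tree is empty, so 9 becomes the root.
Insert 8: 8 < 9 → go left. Place as left child of 9.
Insert 35: 35 > 9 → go right. Place as right child of 9.
Insert 23: 23 > 9 → go right; 23 < 35 → go left. Place as left child of 35.
Insert 3: 3 < 9 → go left; 3 < 8 → go left. Place as left child of 8.
Insert 37: 37 > 9 → go right; 37 > 35 → go right. Place as right child of 35.
Insert 31: 31 > 9 → go right; 31 < 35 → go left; 31 > 23 → go right. Place as right child of 23.
Insert 30: 30 > 9 → go right; 30 < 35 → go left; 30 > 23 → go right; 30 < 31 → go left. Place as left child of 31.
Insert 1: 1 < 9 → go left; 1 < 8 → go left; 1 < 3 → go left. Place as left child of 3.
Insert 11: 11 > 9 → go right; 11 < 35 → go left; 11 < 23 → go left. Place as left child of 23.
Insert 14: 14 > 9 → go right; 14 < 35 → go left; 14 < 23 → go left; 14 > 11 → go right. Place as right child of 11.
Insert 43: 43 > 9 → go right; 43 > 35 → go right; 43 > 37 → go right. Place as right child of 37.
Insert 20: 20 > 9 → go right; 20 < 35 → go left; 20 < 23 → go left; 20 > 11 → go right; 20 > 14 → go right. Place as right child of 14.
Insert 42: 42 > 9 → go right; 42 > 35 → go right; 42 > 37 → go right; 42 < 43 → go left. Place as left child of 43.
Insert 12: 12 > 9 → go right; 12 < 35 → go left; 12 < 23 → go left; 12 > 11 → go right; 12 < 14 → go left. Place as left child of 14.
Insert 6: 6 < 9 → go left; 6 < 8 → go left; 6 > 3 → go right. Place as right child of 3.
Insert 27: 27 > 9 → go right; 27 < 35 → go left; 27 > 23 → go right; 27 < 31 → go left; 27 < 30 → go left. Place as left child of 30.

Path to 31: 9 → 35 → 23 → 31
Path to 11: 9 → 35 → 23 → 11
The paths share a prefix ending at 23, then split left and right.

23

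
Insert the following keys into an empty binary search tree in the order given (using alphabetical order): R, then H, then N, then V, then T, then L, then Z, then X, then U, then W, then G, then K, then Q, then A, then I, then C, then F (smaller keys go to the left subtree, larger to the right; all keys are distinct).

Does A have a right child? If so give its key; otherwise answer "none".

C

R: root
H: left child of R (depth 1)
N: right child of H (depth 2)
V: right child of R (depth 1)
T: left child of V (depth 2)
L: left child of N (depth 3)
Z: right child of V (depth 2)
X: left child of Z (depth 3)
U: right child of T (depth 3)
W: left child of X (depth 4)
G: left child of H (depth 2)
K: left child of L (depth 4)
Q: right child of N (depth 3)
A: left child of G (depth 3)
I: left child of K (depth 5)
C: right child of A (depth 4)
F: right child of C (depth 5)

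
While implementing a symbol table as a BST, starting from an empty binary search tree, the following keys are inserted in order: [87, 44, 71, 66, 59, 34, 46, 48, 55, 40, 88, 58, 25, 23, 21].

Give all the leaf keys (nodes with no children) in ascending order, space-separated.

Insert 87: tree is empty, so 87 becomes the root.
Insert 44: 44 < 87 → go left. Place as left child of 87.
Insert 71: 71 < 87 → go left; 71 > 44 → go right. Place as right child of 44.
Insert 66: 66 < 87 → go left; 66 > 44 → go right; 66 < 71 → go left. Place as left child of 71.
Insert 59: 59 < 87 → go left; 59 > 44 → go right; 59 < 71 → go left; 59 < 66 → go left. Place as left child of 66.
Insert 34: 34 < 87 → go left; 34 < 44 → go left. Place as left child of 44.
Insert 46: 46 < 87 → go left; 46 > 44 → go right; 46 < 71 → go left; 46 < 66 → go left; 46 < 59 → go left. Place as left child of 59.
Insert 48: 48 < 87 → go left; 48 > 44 → go right; 48 < 71 → go left; 48 < 66 → go left; 48 < 59 → go left; 48 > 46 → go right. Place as right child of 46.
Insert 55: 55 < 87 → go left; 55 > 44 → go right; 55 < 71 → go left; 55 < 66 → go left; 55 < 59 → go left; 55 > 46 → go right; 55 > 48 → go right. Place as right child of 48.
Insert 40: 40 < 87 → go left; 40 < 44 → go left; 40 > 34 → go right. Place as right child of 34.
Insert 88: 88 > 87 → go right. Place as right child of 87.
Insert 58: 58 < 87 → go left; 58 > 44 → go right; 58 < 71 → go left; 58 < 66 → go left; 58 < 59 → go left; 58 > 46 → go right; 58 > 48 → go right; 58 > 55 → go right. Place as right child of 55.
Insert 25: 25 < 87 → go left; 25 < 44 → go left; 25 < 34 → go left. Place as left child of 34.
Insert 23: 23 < 87 → go left; 23 < 44 → go left; 23 < 34 → go left; 23 < 25 → go left. Place as left child of 25.
Insert 21: 21 < 87 → go left; 21 < 44 → go left; 21 < 34 → go left; 21 < 25 → go left; 21 < 23 → go left. Place as left child of 23.

21 40 58 88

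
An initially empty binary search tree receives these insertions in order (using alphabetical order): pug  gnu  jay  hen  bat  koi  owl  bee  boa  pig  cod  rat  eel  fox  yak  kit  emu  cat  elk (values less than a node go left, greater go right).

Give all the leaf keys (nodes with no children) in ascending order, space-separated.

pug: root
gnu: left child of pug (depth 1)
jay: right child of gnu (depth 2)
hen: left child of jay (depth 3)
bat: left child of gnu (depth 2)
koi: right child of jay (depth 3)
owl: right child of koi (depth 4)
bee: right child of bat (depth 3)
boa: right child of bee (depth 4)
pig: right child of owl (depth 5)
cod: right child of boa (depth 5)
rat: right child of pug (depth 1)
eel: right child of cod (depth 6)
fox: right child of eel (depth 7)
yak: right child of rat (depth 2)
kit: left child of koi (depth 4)
emu: left child of fox (depth 8)
cat: left child of cod (depth 6)
elk: left child of emu (depth 9)

cat elk hen kit pig yak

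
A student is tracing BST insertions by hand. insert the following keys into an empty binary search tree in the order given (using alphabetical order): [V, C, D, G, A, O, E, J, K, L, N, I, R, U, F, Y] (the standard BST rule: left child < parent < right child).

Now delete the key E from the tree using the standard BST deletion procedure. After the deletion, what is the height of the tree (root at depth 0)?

Resulting structure (node: left, right):
  V: L=C, R=Y
  C: L=A, R=D
  D: L=–, R=G
  G: L=E, R=O
  A: L=–, R=–
  O: L=J, R=R
  E: L=–, R=F
  J: L=I, R=K
  K: L=–, R=L
  L: L=–, R=N
  N: L=–, R=–
  I: L=–, R=–
  R: L=–, R=U
  U: L=–, R=–
  F: L=–, R=–
  Y: L=–, R=–

Delete E (at most one child — splice it out).
After deletion, deepest node is N at depth 8.

8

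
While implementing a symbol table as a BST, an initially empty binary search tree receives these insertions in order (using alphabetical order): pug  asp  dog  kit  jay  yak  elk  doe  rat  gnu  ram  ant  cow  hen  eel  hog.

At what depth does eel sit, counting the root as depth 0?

Insert pug: tree is empty, so pug becomes the root.
Insert asp: asp < pug → go left. Place as left child of pug.
Insert dog: dog < pug → go left; dog > asp → go right. Place as right child of asp.
Insert kit: kit < pug → go left; kit > asp → go right; kit > dog → go right. Place as right child of dog.
Insert jay: jay < pug → go left; jay > asp → go right; jay > dog → go right; jay < kit → go left. Place as left child of kit.
Insert yak: yak > pug → go right. Place as right child of pug.
Insert elk: elk < pug → go left; elk > asp → go right; elk > dog → go right; elk < kit → go left; elk < jay → go left. Place as left child of jay.
Insert doe: doe < pug → go left; doe > asp → go right; doe < dog → go left. Place as left child of dog.
Insert rat: rat > pug → go right; rat < yak → go left. Place as left child of yak.
Insert gnu: gnu < pug → go left; gnu > asp → go right; gnu > dog → go right; gnu < kit → go left; gnu < jay → go left; gnu > elk → go right. Place as right child of elk.
Insert ram: ram > pug → go right; ram < yak → go left; ram < rat → go left. Place as left child of rat.
Insert ant: ant < pug → go left; ant < asp → go left. Place as left child of asp.
Insert cow: cow < pug → go left; cow > asp → go right; cow < dog → go left; cow < doe → go left. Place as left child of doe.
Insert hen: hen < pug → go left; hen > asp → go right; hen > dog → go right; hen < kit → go left; hen < jay → go left; hen > elk → go right; hen > gnu → go right. Place as right child of gnu.
Insert eel: eel < pug → go left; eel > asp → go right; eel > dog → go right; eel < kit → go left; eel < jay → go left; eel < elk → go left. Place as left child of elk.
Insert hog: hog < pug → go left; hog > asp → go right; hog > dog → go right; hog < kit → go left; hog < jay → go left; hog > elk → go right; hog > gnu → go right; hog > hen → go right. Place as right child of hen.

Path to eel: pug → asp → dog → kit → jay → elk → eel, which is 6 edges.

6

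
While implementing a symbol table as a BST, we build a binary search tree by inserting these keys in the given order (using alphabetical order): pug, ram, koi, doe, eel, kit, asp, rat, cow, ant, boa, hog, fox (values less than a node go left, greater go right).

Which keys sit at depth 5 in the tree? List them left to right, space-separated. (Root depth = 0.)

Insert pug: tree is empty, so pug becomes the root.
Insert ram: ram > pug → go right. Place as right child of pug.
Insert koi: koi < pug → go left. Place as left child of pug.
Insert doe: doe < pug → go left; doe < koi → go left. Place as left child of koi.
Insert eel: eel < pug → go left; eel < koi → go left; eel > doe → go right. Place as right child of doe.
Insert kit: kit < pug → go left; kit < koi → go left; kit > doe → go right; kit > eel → go right. Place as right child of eel.
Insert asp: asp < pug → go left; asp < koi → go left; asp < doe → go left. Place as left child of doe.
Insert rat: rat > pug → go right; rat > ram → go right. Place as right child of ram.
Insert cow: cow < pug → go left; cow < koi → go left; cow < doe → go left; cow > asp → go right. Place as right child of asp.
Insert ant: ant < pug → go left; ant < koi → go left; ant < doe → go left; ant < asp → go left. Place as left child of asp.
Insert boa: boa < pug → go left; boa < koi → go left; boa < doe → go left; boa > asp → go right; boa < cow → go left. Place as left child of cow.
Insert hog: hog < pug → go left; hog < koi → go left; hog > doe → go right; hog > eel → go right; hog < kit → go left. Place as left child of kit.
Insert fox: fox < pug → go left; fox < koi → go left; fox > doe → go right; fox > eel → go right; fox < kit → go left; fox < hog → go left. Place as left child of hog.

boa hog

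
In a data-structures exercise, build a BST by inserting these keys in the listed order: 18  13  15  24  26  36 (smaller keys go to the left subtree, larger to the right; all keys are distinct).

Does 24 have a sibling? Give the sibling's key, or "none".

13

18: root
13: left child of 18 (depth 1)
15: right child of 13 (depth 2)
24: right child of 18 (depth 1)
26: right child of 24 (depth 2)
36: right child of 26 (depth 3)

24's parent is 18; the other child of 18 is 13.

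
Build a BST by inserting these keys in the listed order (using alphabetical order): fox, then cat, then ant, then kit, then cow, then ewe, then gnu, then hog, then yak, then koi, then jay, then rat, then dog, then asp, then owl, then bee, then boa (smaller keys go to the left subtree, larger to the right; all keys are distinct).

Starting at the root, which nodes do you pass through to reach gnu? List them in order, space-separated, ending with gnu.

fox kit gnu

Insert fox: tree is empty, so fox becomes the root.
Insert cat: cat < fox → go left. Place as left child of fox.
Insert ant: ant < fox → go left; ant < cat → go left. Place as left child of cat.
Insert kit: kit > fox → go right. Place as right child of fox.
Insert cow: cow < fox → go left; cow > cat → go right. Place as right child of cat.
Insert ewe: ewe < fox → go left; ewe > cat → go right; ewe > cow → go right. Place as right child of cow.
Insert gnu: gnu > fox → go right; gnu < kit → go left. Place as left child of kit.
Insert hog: hog > fox → go right; hog < kit → go left; hog > gnu → go right. Place as right child of gnu.
Insert yak: yak > fox → go right; yak > kit → go right. Place as right child of kit.
Insert koi: koi > fox → go right; koi > kit → go right; koi < yak → go left. Place as left child of yak.
Insert jay: jay > fox → go right; jay < kit → go left; jay > gnu → go right; jay > hog → go right. Place as right child of hog.
Insert rat: rat > fox → go right; rat > kit → go right; rat < yak → go left; rat > koi → go right. Place as right child of koi.
Insert dog: dog < fox → go left; dog > cat → go right; dog > cow → go right; dog < ewe → go left. Place as left child of ewe.
Insert asp: asp < fox → go left; asp < cat → go left; asp > ant → go right. Place as right child of ant.
Insert owl: owl > fox → go right; owl > kit → go right; owl < yak → go left; owl > koi → go right; owl < rat → go left. Place as left child of rat.
Insert bee: bee < fox → go left; bee < cat → go left; bee > ant → go right; bee > asp → go right. Place as right child of asp.
Insert boa: boa < fox → go left; boa < cat → go left; boa > ant → go right; boa > asp → go right; boa > bee → go right. Place as right child of bee.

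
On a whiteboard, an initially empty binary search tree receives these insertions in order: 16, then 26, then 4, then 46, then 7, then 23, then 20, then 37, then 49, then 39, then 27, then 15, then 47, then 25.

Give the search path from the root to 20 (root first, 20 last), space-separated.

Insert 16: tree is empty, so 16 becomes the root.
Insert 26: 26 > 16 → go right. Place as right child of 16.
Insert 4: 4 < 16 → go left. Place as left child of 16.
Insert 46: 46 > 16 → go right; 46 > 26 → go right. Place as right child of 26.
Insert 7: 7 < 16 → go left; 7 > 4 → go right. Place as right child of 4.
Insert 23: 23 > 16 → go right; 23 < 26 → go left. Place as left child of 26.
Insert 20: 20 > 16 → go right; 20 < 26 → go left; 20 < 23 → go left. Place as left child of 23.
Insert 37: 37 > 16 → go right; 37 > 26 → go right; 37 < 46 → go left. Place as left child of 46.
Insert 49: 49 > 16 → go right; 49 > 26 → go right; 49 > 46 → go right. Place as right child of 46.
Insert 39: 39 > 16 → go right; 39 > 26 → go right; 39 < 46 → go left; 39 > 37 → go right. Place as right child of 37.
Insert 27: 27 > 16 → go right; 27 > 26 → go right; 27 < 46 → go left; 27 < 37 → go left. Place as left child of 37.
Insert 15: 15 < 16 → go left; 15 > 4 → go right; 15 > 7 → go right. Place as right child of 7.
Insert 47: 47 > 16 → go right; 47 > 26 → go right; 47 > 46 → go right; 47 < 49 → go left. Place as left child of 49.
Insert 25: 25 > 16 → go right; 25 < 26 → go left; 25 > 23 → go right. Place as right child of 23.

16 26 23 20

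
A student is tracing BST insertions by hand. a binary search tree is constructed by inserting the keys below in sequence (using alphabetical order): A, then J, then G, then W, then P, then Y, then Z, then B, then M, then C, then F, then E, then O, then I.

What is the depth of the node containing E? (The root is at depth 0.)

Insert A: tree is empty, so A becomes the root.
Insert J: J > A → go right. Place as right child of A.
Insert G: G > A → go right; G < J → go left. Place as left child of J.
Insert W: W > A → go right; W > J → go right. Place as right child of J.
Insert P: P > A → go right; P > J → go right; P < W → go left. Place as left child of W.
Insert Y: Y > A → go right; Y > J → go right; Y > W → go right. Place as right child of W.
Insert Z: Z > A → go right; Z > J → go right; Z > W → go right; Z > Y → go right. Place as right child of Y.
Insert B: B > A → go right; B < J → go left; B < G → go left. Place as left child of G.
Insert M: M > A → go right; M > J → go right; M < W → go left; M < P → go left. Place as left child of P.
Insert C: C > A → go right; C < J → go left; C < G → go left; C > B → go right. Place as right child of B.
Insert F: F > A → go right; F < J → go left; F < G → go left; F > B → go right; F > C → go right. Place as right child of C.
Insert E: E > A → go right; E < J → go left; E < G → go left; E > B → go right; E > C → go right; E < F → go left. Place as left child of F.
Insert O: O > A → go right; O > J → go right; O < W → go left; O < P → go left; O > M → go right. Place as right child of M.
Insert I: I > A → go right; I < J → go left; I > G → go right. Place as right child of G.

Path to E: A → J → G → B → C → F → E, which is 6 edges.

6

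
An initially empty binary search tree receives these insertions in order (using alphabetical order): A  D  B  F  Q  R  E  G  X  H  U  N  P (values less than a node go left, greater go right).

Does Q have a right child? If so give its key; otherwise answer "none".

R

A: root
D: right child of A (depth 1)
B: left child of D (depth 2)
F: right child of D (depth 2)
Q: right child of F (depth 3)
R: right child of Q (depth 4)
E: left child of F (depth 3)
G: left child of Q (depth 4)
X: right child of R (depth 5)
H: right child of G (depth 5)
U: left child of X (depth 6)
N: right child of H (depth 6)
P: right child of N (depth 7)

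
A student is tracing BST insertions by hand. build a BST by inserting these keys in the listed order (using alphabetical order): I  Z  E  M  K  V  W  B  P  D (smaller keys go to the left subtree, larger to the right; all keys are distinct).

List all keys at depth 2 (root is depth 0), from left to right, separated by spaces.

I: root
Z: right child of I (depth 1)
E: left child of I (depth 1)
M: left child of Z (depth 2)
K: left child of M (depth 3)
V: right child of M (depth 3)
W: right child of V (depth 4)
B: left child of E (depth 2)
P: left child of V (depth 4)
D: right child of B (depth 3)

B M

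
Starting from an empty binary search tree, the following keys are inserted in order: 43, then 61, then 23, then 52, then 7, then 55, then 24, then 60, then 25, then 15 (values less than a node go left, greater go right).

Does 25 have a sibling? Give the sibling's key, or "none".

none

43: root
61: right child of 43 (depth 1)
23: left child of 43 (depth 1)
52: left child of 61 (depth 2)
7: left child of 23 (depth 2)
55: right child of 52 (depth 3)
24: right child of 23 (depth 2)
60: right child of 55 (depth 4)
25: right child of 24 (depth 3)
15: right child of 7 (depth 3)

25's parent is 24, which has only one child.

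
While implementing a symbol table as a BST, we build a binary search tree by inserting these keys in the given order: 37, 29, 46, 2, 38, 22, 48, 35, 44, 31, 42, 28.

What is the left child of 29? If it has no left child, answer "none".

Insert 37: tree is empty, so 37 becomes the root.
Insert 29: 29 < 37 → go left. Place as left child of 37.
Insert 46: 46 > 37 → go right. Place as right child of 37.
Insert 2: 2 < 37 → go left; 2 < 29 → go left. Place as left child of 29.
Insert 38: 38 > 37 → go right; 38 < 46 → go left. Place as left child of 46.
Insert 22: 22 < 37 → go left; 22 < 29 → go left; 22 > 2 → go right. Place as right child of 2.
Insert 48: 48 > 37 → go right; 48 > 46 → go right. Place as right child of 46.
Insert 35: 35 < 37 → go left; 35 > 29 → go right. Place as right child of 29.
Insert 44: 44 > 37 → go right; 44 < 46 → go left; 44 > 38 → go right. Place as right child of 38.
Insert 31: 31 < 37 → go left; 31 > 29 → go right; 31 < 35 → go left. Place as left child of 35.
Insert 42: 42 > 37 → go right; 42 < 46 → go left; 42 > 38 → go right; 42 < 44 → go left. Place as left child of 44.
Insert 28: 28 < 37 → go left; 28 < 29 → go left; 28 > 2 → go right; 28 > 22 → go right. Place as right child of 22.

2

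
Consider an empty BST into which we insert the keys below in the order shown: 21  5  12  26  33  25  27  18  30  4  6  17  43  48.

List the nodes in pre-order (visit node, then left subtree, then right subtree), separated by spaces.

Resulting structure (node: left, right):
  21: L=5, R=26
  5: L=4, R=12
  12: L=6, R=18
  26: L=25, R=33
  33: L=27, R=43
  25: L=–, R=–
  27: L=–, R=30
  18: L=17, R=–
  30: L=–, R=–
  4: L=–, R=–
  6: L=–, R=–
  17: L=–, R=–
  43: L=–, R=48
  48: L=–, R=–

21 5 4 12 6 18 17 26 25 33 27 30 43 48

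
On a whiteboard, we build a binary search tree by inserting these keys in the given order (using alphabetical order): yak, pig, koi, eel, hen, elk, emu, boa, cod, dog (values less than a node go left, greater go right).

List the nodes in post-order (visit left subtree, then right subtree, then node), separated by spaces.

yak: root
pig: left child of yak (depth 1)
koi: left child of pig (depth 2)
eel: left child of koi (depth 3)
hen: right child of eel (depth 4)
elk: left child of hen (depth 5)
emu: right child of elk (depth 6)
boa: left child of eel (depth 4)
cod: right child of boa (depth 5)
dog: right child of cod (depth 6)

dog cod boa emu elk hen eel koi pig yak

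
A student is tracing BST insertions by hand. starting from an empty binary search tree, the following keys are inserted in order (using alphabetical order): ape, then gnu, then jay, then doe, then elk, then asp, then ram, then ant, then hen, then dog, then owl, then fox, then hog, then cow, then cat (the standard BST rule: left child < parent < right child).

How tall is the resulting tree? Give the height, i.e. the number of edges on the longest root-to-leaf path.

5

ape: root
gnu: right child of ape (depth 1)
jay: right child of gnu (depth 2)
doe: left child of gnu (depth 2)
elk: right child of doe (depth 3)
asp: left child of doe (depth 3)
ram: right child of jay (depth 3)
ant: left child of ape (depth 1)
hen: left child of jay (depth 3)
dog: left child of elk (depth 4)
owl: left child of ram (depth 4)
fox: right child of elk (depth 4)
hog: right child of hen (depth 4)
cow: right child of asp (depth 4)
cat: left child of cow (depth 5)

The deepest node is cat at depth 5.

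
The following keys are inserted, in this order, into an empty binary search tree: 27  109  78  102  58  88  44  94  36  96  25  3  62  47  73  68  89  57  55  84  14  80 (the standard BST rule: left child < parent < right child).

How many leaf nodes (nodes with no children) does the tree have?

Insert 27: tree is empty, so 27 becomes the root.
Insert 109: 109 > 27 → go right. Place as right child of 27.
Insert 78: 78 > 27 → go right; 78 < 109 → go left. Place as left child of 109.
Insert 102: 102 > 27 → go right; 102 < 109 → go left; 102 > 78 → go right. Place as right child of 78.
Insert 58: 58 > 27 → go right; 58 < 109 → go left; 58 < 78 → go left. Place as left child of 78.
Insert 88: 88 > 27 → go right; 88 < 109 → go left; 88 > 78 → go right; 88 < 102 → go left. Place as left child of 102.
Insert 44: 44 > 27 → go right; 44 < 109 → go left; 44 < 78 → go left; 44 < 58 → go left. Place as left child of 58.
Insert 94: 94 > 27 → go right; 94 < 109 → go left; 94 > 78 → go right; 94 < 102 → go left; 94 > 88 → go right. Place as right child of 88.
Insert 36: 36 > 27 → go right; 36 < 109 → go left; 36 < 78 → go left; 36 < 58 → go left; 36 < 44 → go left. Place as left child of 44.
Insert 96: 96 > 27 → go right; 96 < 109 → go left; 96 > 78 → go right; 96 < 102 → go left; 96 > 88 → go right; 96 > 94 → go right. Place as right child of 94.
Insert 25: 25 < 27 → go left. Place as left child of 27.
Insert 3: 3 < 27 → go left; 3 < 25 → go left. Place as left child of 25.
Insert 62: 62 > 27 → go right; 62 < 109 → go left; 62 < 78 → go left; 62 > 58 → go right. Place as right child of 58.
Insert 47: 47 > 27 → go right; 47 < 109 → go left; 47 < 78 → go left; 47 < 58 → go left; 47 > 44 → go right. Place as right child of 44.
Insert 73: 73 > 27 → go right; 73 < 109 → go left; 73 < 78 → go left; 73 > 58 → go right; 73 > 62 → go right. Place as right child of 62.
Insert 68: 68 > 27 → go right; 68 < 109 → go left; 68 < 78 → go left; 68 > 58 → go right; 68 > 62 → go right; 68 < 73 → go left. Place as left child of 73.
Insert 89: 89 > 27 → go right; 89 < 109 → go left; 89 > 78 → go right; 89 < 102 → go left; 89 > 88 → go right; 89 < 94 → go left. Place as left child of 94.
Insert 57: 57 > 27 → go right; 57 < 109 → go left; 57 < 78 → go left; 57 < 58 → go left; 57 > 44 → go right; 57 > 47 → go right. Place as right child of 47.
Insert 55: 55 > 27 → go right; 55 < 109 → go left; 55 < 78 → go left; 55 < 58 → go left; 55 > 44 → go right; 55 > 47 → go right; 55 < 57 → go left. Place as left child of 57.
Insert 84: 84 > 27 → go right; 84 < 109 → go left; 84 > 78 → go right; 84 < 102 → go left; 84 < 88 → go left. Place as left child of 88.
Insert 14: 14 < 27 → go left; 14 < 25 → go left; 14 > 3 → go right. Place as right child of 3.
Insert 80: 80 > 27 → go right; 80 < 109 → go left; 80 > 78 → go right; 80 < 102 → go left; 80 < 88 → go left; 80 < 84 → go left. Place as left child of 84.

Leaves: 14, 36, 55, 68, 80, 89, 96 — 7 in total.

7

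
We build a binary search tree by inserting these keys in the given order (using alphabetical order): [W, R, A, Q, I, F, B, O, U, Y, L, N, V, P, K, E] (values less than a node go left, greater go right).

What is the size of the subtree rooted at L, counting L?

3

Insert W: tree is empty, so W becomes the root.
Insert R: R < W → go left. Place as left child of W.
Insert A: A < W → go left; A < R → go left. Place as left child of R.
Insert Q: Q < W → go left; Q < R → go left; Q > A → go right. Place as right child of A.
Insert I: I < W → go left; I < R → go left; I > A → go right; I < Q → go left. Place as left child of Q.
Insert F: F < W → go left; F < R → go left; F > A → go right; F < Q → go left; F < I → go left. Place as left child of I.
Insert B: B < W → go left; B < R → go left; B > A → go right; B < Q → go left; B < I → go left; B < F → go left. Place as left child of F.
Insert O: O < W → go left; O < R → go left; O > A → go right; O < Q → go left; O > I → go right. Place as right child of I.
Insert U: U < W → go left; U > R → go right. Place as right child of R.
Insert Y: Y > W → go right. Place as right child of W.
Insert L: L < W → go left; L < R → go left; L > A → go right; L < Q → go left; L > I → go right; L < O → go left. Place as left child of O.
Insert N: N < W → go left; N < R → go left; N > A → go right; N < Q → go left; N > I → go right; N < O → go left; N > L → go right. Place as right child of L.
Insert V: V < W → go left; V > R → go right; V > U → go right. Place as right child of U.
Insert P: P < W → go left; P < R → go left; P > A → go right; P < Q → go left; P > I → go right; P > O → go right. Place as right child of O.
Insert K: K < W → go left; K < R → go left; K > A → go right; K < Q → go left; K > I → go right; K < O → go left; K < L → go left. Place as left child of L.
Insert E: E < W → go left; E < R → go left; E > A → go right; E < Q → go left; E < I → go left; E < F → go left; E > B → go right. Place as right child of B.

Subtree rooted at L contains: L, K, N — 3 nodes.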